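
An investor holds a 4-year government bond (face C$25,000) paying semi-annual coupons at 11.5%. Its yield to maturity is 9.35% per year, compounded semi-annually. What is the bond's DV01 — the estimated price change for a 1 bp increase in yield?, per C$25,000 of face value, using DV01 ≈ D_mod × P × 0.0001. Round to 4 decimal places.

C$8.5444

Periodic yield y = 0.04675.
  t   CF        PV=CF/(1+0.04675)^t    t·PV
  1     1,437.50     1,373.2983     1,373.2983
  2     1,437.50     1,311.9640     2,623.9280
  3     1,437.50     1,253.3690     3,760.1070
  4     1,437.50     1,197.3910     4,789.5638
  5     1,437.50     1,143.9130     5,719.5651
  6     1,437.50     1,092.8235     6,556.9412
  7     1,437.50     1,044.0158     7,308.1105
  8    26,437.50    18,343.2645   146,746.1159
  Σ                 26,760.0391   178,877.6298
P = 26,760.0391; D_Mac = 6.68451 half-year periods = 3.34225 yrs; D_mod = 3.19298 yrs.
DV01 ≈ 3.19298 × 26,760.0391 × 0.0001 = 8.544429.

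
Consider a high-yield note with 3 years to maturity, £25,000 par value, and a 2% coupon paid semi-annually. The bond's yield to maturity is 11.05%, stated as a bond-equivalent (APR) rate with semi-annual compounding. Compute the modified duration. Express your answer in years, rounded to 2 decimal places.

Periodic yield y = 0.05525. First find Macaulay duration:
  t   CF        PV=CF/(1+0.05525)^t    t·PV
  1       250.00       236.9107       236.9107
  2       250.00       224.5067       449.0134
  3       250.00       212.7521       638.2564
  4       250.00       201.6130       806.4521
  5       250.00       191.0571       955.2856
  6    25,250.00    18,286.4422   109,718.6532
  Σ                 19,353.2818   112,804.5713
P = 19,353.2818; Macaulay duration = 112,804.5713 / 19,353.2818 = 5.82871 half-year periods = 2.91435 years.
Modified duration = D_Mac / (1 + y) = 2.91435 / 1.05525 = 2.76177 years.

2.76 years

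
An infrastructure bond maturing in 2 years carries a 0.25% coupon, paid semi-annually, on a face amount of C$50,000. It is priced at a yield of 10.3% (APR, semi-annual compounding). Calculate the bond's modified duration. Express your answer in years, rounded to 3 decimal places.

1.898 years

Periodic yield y = 0.0515. First find Macaulay duration:
  t   CF        PV=CF/(1+0.0515)^t    t·PV
  1        62.50        59.4389        59.4389
  2        62.50        56.5277       113.0554
  3        62.50        53.7591       161.2774
  4    50,062.50    40,952.0291   163,808.1165
  Σ                 41,121.7549   164,141.8882
P = 41,121.7549; Macaulay duration = 164,141.8882 / 41,121.7549 = 3.99161 half-year periods = 1.99580 years.
Modified duration = D_Mac / (1 + y) = 1.99580 / 1.0515 = 1.89805 years.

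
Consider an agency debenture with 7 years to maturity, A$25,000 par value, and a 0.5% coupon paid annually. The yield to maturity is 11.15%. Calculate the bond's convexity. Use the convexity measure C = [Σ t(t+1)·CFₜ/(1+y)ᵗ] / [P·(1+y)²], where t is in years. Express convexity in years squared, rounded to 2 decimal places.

With y = 0.1115:
  t   CF        PV=CF/(1+0.1115)^t    t·PV        t(t+1)·PV
  1       125.00       112.4606       112.4606         224.9213
  2       125.00       101.1792       202.3583         607.0750
  3       125.00        91.0294       273.0882       1,092.3526
  4       125.00        81.8978       327.5911       1,637.9557
  5       125.00        73.6822       368.4111       2,210.4665
  6       125.00        66.2908       397.7448       2,784.2133
  7    25,125.00    11,987.8086    83,914.6604     671,317.2830
  Σ                 12,514.3486    85,596.3145     679,874.2673
P = 12,514.3486.
Convexity = Σ t(t+1)·PV / [P·(1+y)²] = 679,874.2673 / (12,514.3486 × 1.235432) = 43.97455.

43.97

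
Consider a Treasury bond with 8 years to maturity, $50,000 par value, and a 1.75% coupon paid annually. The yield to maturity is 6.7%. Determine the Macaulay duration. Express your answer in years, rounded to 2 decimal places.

7.42 years

Periodic yield y = 0.067. Discount each cash flow and weight by its year:
  t   CF        PV=CF/(1+0.067)^t    t·PV
  1       875.00       820.0562       820.0562
  2       875.00       768.5625     1,537.1251
  3       875.00       720.3023     2,160.9069
  4       875.00       675.0724     2,700.2897
  5       875.00       632.6827     3,163.4135
  6       875.00       592.9547     3,557.7284
  7       875.00       555.7214     3,890.0498
  8    50,875.00    30,282.3146   242,258.5167
  Σ                 35,047.6669   260,088.0863
Price P = Σ PV = 35,047.6669.
Macaulay duration = Σ(t·PV) / P = 260,088.0863 / 35,047.6669 = 7.42098 years.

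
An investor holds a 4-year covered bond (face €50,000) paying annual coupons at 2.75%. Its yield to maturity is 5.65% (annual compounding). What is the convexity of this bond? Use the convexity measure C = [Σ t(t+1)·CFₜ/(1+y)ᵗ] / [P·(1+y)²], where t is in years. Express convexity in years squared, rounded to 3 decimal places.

16.921

With y = 0.0565:
  t   CF        PV=CF/(1+0.0565)^t    t·PV        t(t+1)·PV
  1     1,375.00     1,301.4671     1,301.4671       2,602.9342
  2     1,375.00     1,231.8666     2,463.7333       7,391.1999
  3     1,375.00     1,165.9883     3,497.9649      13,991.8596
  4    51,375.00    41,235.7435   164,942.9739     824,714.8697
  Σ                 44,935.0655   172,206.1392     848,700.8634
P = 44,935.0655.
Convexity = Σ t(t+1)·PV / [P·(1+y)²] = 848,700.8634 / (44,935.0655 × 1.116192) = 16.92117.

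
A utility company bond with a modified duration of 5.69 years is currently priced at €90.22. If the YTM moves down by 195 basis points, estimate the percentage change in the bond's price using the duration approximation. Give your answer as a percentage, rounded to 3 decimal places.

Duration approximation: ΔP/P ≈ -D_mod · Δy = -5.69 × (-0.0195) = +0.110955.
As a percentage: +11.0955%.

+11.096%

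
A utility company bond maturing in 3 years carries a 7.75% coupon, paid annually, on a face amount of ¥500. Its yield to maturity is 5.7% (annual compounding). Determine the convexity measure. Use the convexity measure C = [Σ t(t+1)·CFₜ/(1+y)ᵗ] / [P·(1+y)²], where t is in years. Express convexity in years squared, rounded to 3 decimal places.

9.766

With y = 0.057:
  t   CF        PV=CF/(1+0.057)^t    t·PV        t(t+1)·PV
  1        38.75        36.6604        36.6604          73.3207
  2        38.75        34.6834        69.3668         208.1004
  3       538.75       456.2074     1,368.6222       5,474.4887
  Σ                    527.5512     1,474.6494       5,755.9099
P = 527.5512.
Convexity = Σ t(t+1)·PV / [P·(1+y)²] = 5,755.9099 / (527.5512 × 1.117249) = 9.76561.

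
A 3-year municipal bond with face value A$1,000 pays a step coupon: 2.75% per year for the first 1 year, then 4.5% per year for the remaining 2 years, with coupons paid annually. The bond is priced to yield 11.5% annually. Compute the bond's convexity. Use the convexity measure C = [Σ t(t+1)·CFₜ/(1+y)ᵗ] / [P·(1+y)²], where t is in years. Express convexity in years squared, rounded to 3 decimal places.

With y = 0.115:
  t   CF        PV=CF/(1+0.115)^t    t·PV        t(t+1)·PV
  1        27.50        24.6637        24.6637          49.3274
  2        45.00        36.1962        72.3924         217.1771
  3     1,045.00       753.8617     2,261.5851       9,046.3406
  Σ                    814.7216     2,358.6412       9,312.8450
P = 814.7216.
Convexity = Σ t(t+1)·PV / [P·(1+y)²] = 9,312.8450 / (814.7216 × 1.243225) = 9.19440.

9.194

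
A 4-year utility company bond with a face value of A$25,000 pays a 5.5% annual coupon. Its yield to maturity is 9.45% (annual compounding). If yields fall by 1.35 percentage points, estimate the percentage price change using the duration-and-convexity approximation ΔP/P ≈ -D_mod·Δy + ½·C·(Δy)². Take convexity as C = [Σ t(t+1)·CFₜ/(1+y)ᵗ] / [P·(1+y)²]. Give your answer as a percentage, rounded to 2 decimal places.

With y = 0.0945:
  t   CF        PV=CF/(1+0.0945)^t    t·PV        t(t+1)·PV
  1     1,375.00     1,256.2814     1,256.2814       2,512.5628
  2     1,375.00     1,147.8131     2,295.6261       6,886.8784
  3     1,375.00     1,048.7100     3,146.1299      12,584.5197
  4    26,375.00    18,379.3185    73,517.2741     367,586.3707
  Σ                 21,832.1230    80,215.3116     389,570.3317
P = 21,832.1230; D_Mac = 3.67419 yrs; D_mod = 3.35696 yrs; C = 14.89561.
Duration effect: -3.35696 × (-0.0135) = +0.045319
Convexity effect: 0.5 × 14.89561 × (-0.0135)² = +0.0013574
ΔP/P ≈ +0.045319 + 0.0013574 = +0.046676 = +4.6676%.

+4.67%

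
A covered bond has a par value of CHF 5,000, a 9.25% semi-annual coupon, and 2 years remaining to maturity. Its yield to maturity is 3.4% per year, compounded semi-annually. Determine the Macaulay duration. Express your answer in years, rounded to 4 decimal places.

Periodic yield y = 0.017. Discount each cash flow and weight by its period:
  t   CF        PV=CF/(1+0.017)^t    t·PV
  1       231.25       227.3845       227.3845
  2       231.25       223.5835       447.1671
  3       231.25       219.8462       659.5385
  4     5,231.25     4,890.1442    19,560.5767
  Σ                  5,560.9583    20,894.6667
Price P = Σ PV = 5,560.9583.
Macaulay duration = Σ(t·PV) / P = 20,894.6667 / 5,560.9583 = 3.75739 half-year periods.
In years: 3.75739 / 2 = 1.87869 years.

1.8787 years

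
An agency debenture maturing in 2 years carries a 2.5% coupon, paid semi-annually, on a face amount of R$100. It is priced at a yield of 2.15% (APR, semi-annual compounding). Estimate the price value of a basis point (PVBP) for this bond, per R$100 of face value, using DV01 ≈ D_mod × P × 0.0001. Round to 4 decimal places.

Periodic yield y = 0.01075.
  t   CF        PV=CF/(1+0.01075)^t    t·PV
  1         1.25         1.2367         1.2367
  2         1.25         1.2236         2.4471
  3         1.25         1.2105         3.6316
  4       101.25        97.0108       388.0432
  Σ                    100.6816       395.3586
P = 100.6816; D_Mac = 3.92682 half-year periods = 1.96341 yrs; D_mod = 1.94253 yrs.
DV01 ≈ 1.94253 × 100.6816 × 0.0001 = 0.019558.

R$0.0196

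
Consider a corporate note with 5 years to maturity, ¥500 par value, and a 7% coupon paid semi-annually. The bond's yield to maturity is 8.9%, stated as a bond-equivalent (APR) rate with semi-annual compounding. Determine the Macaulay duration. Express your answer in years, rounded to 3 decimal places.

Periodic yield y = 0.0445. Discount each cash flow and weight by its period:
  t   CF        PV=CF/(1+0.0445)^t    t·PV
  1        17.50        16.7544        16.7544
  2        17.50        16.0406        32.0812
  3        17.50        15.3572        46.0717
  4        17.50        14.7029        58.8118
  5        17.50        14.0765        70.3827
  6        17.50        13.4768        80.8609
  7        17.50        12.9027        90.3186
  8        17.50        12.3529        98.8236
  9        17.50        11.8267       106.4399
  10      517.50       334.8312     3,348.3119
  Σ                    462.3220     3,948.8567
Price P = Σ PV = 462.3220.
Macaulay duration = Σ(t·PV) / P = 3,948.8567 / 462.3220 = 8.54136 half-year periods.
In years: 8.54136 / 2 = 4.27068 years.

4.271 years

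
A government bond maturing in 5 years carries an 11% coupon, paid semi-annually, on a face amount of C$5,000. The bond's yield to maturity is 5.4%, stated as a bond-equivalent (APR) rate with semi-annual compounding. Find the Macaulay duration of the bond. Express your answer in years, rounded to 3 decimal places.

4.095 years

Periodic yield y = 0.027. Discount each cash flow and weight by its period:
  t   CF        PV=CF/(1+0.027)^t    t·PV
  1       275.00       267.7702       267.7702
  2       275.00       260.7305       521.4610
  3       275.00       253.8758       761.6275
  4       275.00       247.2014       988.8056
  5       275.00       240.7024     1,203.5122
  6       275.00       234.3743     1,406.2459
  7       275.00       228.2126     1,597.4881
  8       275.00       222.2128     1,777.7027
  9       275.00       216.3708     1,947.3374
  10    5,275.00     4,041.2715    40,412.7150
  Σ                  6,212.7224    50,884.6656
Price P = Σ PV = 6,212.7224.
Macaulay duration = Σ(t·PV) / P = 50,884.6656 / 6,212.7224 = 8.19040 half-year periods.
In years: 8.19040 / 2 = 4.09520 years.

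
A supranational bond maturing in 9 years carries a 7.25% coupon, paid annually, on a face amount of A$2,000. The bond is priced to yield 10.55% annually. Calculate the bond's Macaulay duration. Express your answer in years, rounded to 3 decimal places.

Periodic yield y = 0.1055. Discount each cash flow and weight by its year:
  t   CF        PV=CF/(1+0.1055)^t    t·PV
  1       145.00       131.1624       131.1624
  2       145.00       118.6453       237.2906
  3       145.00       107.3227       321.9682
  4       145.00        97.0807       388.3229
  5       145.00        87.8161       439.0806
  6       145.00        79.4357       476.6140
  7       145.00        71.8550       502.9847
  8       145.00        64.9977       519.9816
  9     2,145.00       869.7583     7,827.8246
  Σ                  1,628.0739    10,845.2296
Price P = Σ PV = 1,628.0739.
Macaulay duration = Σ(t·PV) / P = 10,845.2296 / 1,628.0739 = 6.66139 years.

6.661 years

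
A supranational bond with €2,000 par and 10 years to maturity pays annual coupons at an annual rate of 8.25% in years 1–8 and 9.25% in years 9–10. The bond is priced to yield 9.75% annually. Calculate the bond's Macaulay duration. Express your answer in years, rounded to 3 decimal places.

7.052 years

Periodic yield y = 0.0975. Discount each cash flow and weight by its year:
  t   CF        PV=CF/(1+0.0975)^t    t·PV
  1       165.00       150.3417       150.3417
  2       165.00       136.9856       273.9712
  3       165.00       124.8160       374.4481
  4       165.00       113.7276       454.9104
  5       165.00       103.6242       518.1211
  6       165.00        94.4184       566.5106
  7       165.00        86.0305       602.2132
  8       165.00        78.3877       627.1013
  9       185.00        80.0813       720.7315
  10    2,185.00       861.7993     8,617.9933
  Σ                  1,830.2123    12,906.3423
Price P = Σ PV = 1,830.2123.
Macaulay duration = Σ(t·PV) / P = 12,906.3423 / 1,830.2123 = 7.05183 years.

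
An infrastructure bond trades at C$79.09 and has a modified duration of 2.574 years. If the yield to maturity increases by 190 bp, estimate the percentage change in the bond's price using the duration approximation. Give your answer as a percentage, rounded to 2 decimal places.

-4.89%

Duration approximation: ΔP/P ≈ -D_mod · Δy = -2.574 × (+0.019) = -0.048906.
As a percentage: -4.8906%.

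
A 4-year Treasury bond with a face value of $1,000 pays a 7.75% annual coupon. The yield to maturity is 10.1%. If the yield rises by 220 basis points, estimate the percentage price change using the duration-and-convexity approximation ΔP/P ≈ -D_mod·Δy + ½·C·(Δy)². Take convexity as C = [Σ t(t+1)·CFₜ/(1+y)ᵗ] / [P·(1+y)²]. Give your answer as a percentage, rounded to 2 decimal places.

-6.79%

With y = 0.101:
  t   CF        PV=CF/(1+0.101)^t    t·PV        t(t+1)·PV
  1        77.50        70.3906        70.3906         140.7811
  2        77.50        63.9333       127.8666         383.5997
  3        77.50        58.0684       174.2052         696.8206
  4     1,077.50       733.2769     2,933.1076      14,665.5380
  Σ                    925.6691     3,305.5699      15,886.7394
P = 925.6691; D_Mac = 3.57101 yrs; D_mod = 3.24342 yrs; C = 14.15808.
Duration effect: -3.24342 × (+0.022) = -0.071355
Convexity effect: 0.5 × 14.15808 × (0.022)² = +0.0034263
ΔP/P ≈ -0.071355 + 0.0034263 = -0.067929 = -6.7929%.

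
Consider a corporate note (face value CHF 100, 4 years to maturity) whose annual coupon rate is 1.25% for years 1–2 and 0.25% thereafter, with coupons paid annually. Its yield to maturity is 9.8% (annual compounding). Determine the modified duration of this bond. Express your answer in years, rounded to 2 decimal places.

3.57 years

Periodic yield y = 0.098. First find Macaulay duration:
  t   CF        PV=CF/(1+0.098)^t    t·PV
  1         1.25         1.1384         1.1384
  2         1.25         1.0368         2.0736
  3         0.25         0.1889         0.5666
  4       100.25        68.9723       275.8894
  Σ                     71.3365       279.6681
P = 71.3365; Macaulay duration = 279.6681 / 71.3365 = 3.92041 years.
Modified duration = D_Mac / (1 + y) = 3.92041 / 1.098 = 3.57050 years.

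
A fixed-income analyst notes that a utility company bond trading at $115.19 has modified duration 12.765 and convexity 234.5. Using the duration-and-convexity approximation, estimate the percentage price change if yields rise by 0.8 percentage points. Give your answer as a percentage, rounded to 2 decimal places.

-9.46%

Duration effect: -D_mod·Δy = -12.765 × (+0.008) = -0.102120
Convexity effect: ½·C·(Δy)² = 0.5 × 234.5 × (0.008)² = +0.0075040
ΔP/P ≈ -0.102120 + 0.0075040 = -0.094616
= -9.4616%.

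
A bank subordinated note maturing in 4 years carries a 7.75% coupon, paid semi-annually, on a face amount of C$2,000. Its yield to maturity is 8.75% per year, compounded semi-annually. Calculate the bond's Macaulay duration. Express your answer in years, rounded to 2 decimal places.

Periodic yield y = 0.04375. Discount each cash flow and weight by its period:
  t   CF        PV=CF/(1+0.04375)^t    t·PV
  1        77.50        74.2515        74.2515
  2        77.50        71.1392       142.2783
  3        77.50        68.1573       204.4718
  4        77.50        65.3004       261.2015
  5        77.50        62.5632       312.8162
  6        77.50        59.9408       359.6450
  7        77.50        57.4283       401.9984
  8     2,077.50     1,474.9222    11,799.3779
  Σ                  1,933.7030    13,556.0407
Price P = Σ PV = 1,933.7030.
Macaulay duration = Σ(t·PV) / P = 13,556.0407 / 1,933.7030 = 7.01040 half-year periods.
In years: 7.01040 / 2 = 3.50520 years.

3.51 years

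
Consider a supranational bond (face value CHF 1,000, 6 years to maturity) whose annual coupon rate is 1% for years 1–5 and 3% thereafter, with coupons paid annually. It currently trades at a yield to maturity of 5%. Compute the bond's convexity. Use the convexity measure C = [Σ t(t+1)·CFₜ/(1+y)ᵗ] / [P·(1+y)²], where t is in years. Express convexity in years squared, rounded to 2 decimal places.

36.71

With y = 0.05:
  t   CF        PV=CF/(1+0.05)^t    t·PV        t(t+1)·PV
  1        10.00         9.5238         9.5238          19.0476
  2        10.00         9.0703        18.1406          54.4218
  3        10.00         8.6384        25.9151         103.6605
  4        10.00         8.2270        32.9081         164.5405
  5        10.00         7.8353        39.1763         235.0578
  6     1,030.00       768.6019     4,611.6112      32,281.2781
  Σ                    811.8966     4,737.2751      32,858.0063
P = 811.8966.
Convexity = Σ t(t+1)·PV / [P·(1+y)²] = 32,858.0063 / (811.8966 × 1.102500) = 36.70810.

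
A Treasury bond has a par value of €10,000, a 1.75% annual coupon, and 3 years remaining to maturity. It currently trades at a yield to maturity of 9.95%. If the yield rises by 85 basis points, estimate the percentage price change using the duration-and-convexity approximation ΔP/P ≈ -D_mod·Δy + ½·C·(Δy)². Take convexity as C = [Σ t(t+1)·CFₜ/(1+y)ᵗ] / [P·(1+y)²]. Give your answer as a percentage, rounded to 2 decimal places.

With y = 0.0995:
  t   CF        PV=CF/(1+0.0995)^t    t·PV        t(t+1)·PV
  1       175.00       159.1633       159.1633         318.3265
  2       175.00       144.7597       289.5193         868.5580
  3    10,175.00     7,655.0621    22,965.1862      91,860.7449
  Σ                  7,958.9850    23,413.8688      93,047.6294
P = 7,958.9850; D_Mac = 2.94182 yrs; D_mod = 2.67559 yrs; C = 9.67068.
Duration effect: -2.67559 × (+0.0085) = -0.022743
Convexity effect: 0.5 × 9.67068 × (0.0085)² = +0.0003494
ΔP/P ≈ -0.022743 + 0.0003494 = -0.022393 = -2.2393%.

-2.24%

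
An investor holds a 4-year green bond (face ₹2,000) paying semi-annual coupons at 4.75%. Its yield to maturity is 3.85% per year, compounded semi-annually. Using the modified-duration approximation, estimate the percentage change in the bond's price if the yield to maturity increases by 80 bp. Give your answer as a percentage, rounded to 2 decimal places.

-2.90%

Periodic yield y = 0.01925. Modified duration first:
  t   CF        PV=CF/(1+0.01925)^t    t·PV
  1        47.50        46.6029        46.6029
  2        47.50        45.7227        91.4455
  3        47.50        44.8592       134.5776
  4        47.50        44.0120       176.0478
  5        47.50        43.1807       215.9037
  6        47.50        42.3652       254.1912
  7        47.50        41.5651       290.9555
  8     2,047.50     1,757.8352    14,062.6814
  Σ                  2,066.1430    15,272.4055
P = 2,066.1430; D_Mac = 7.39175 half-year periods = 3.69587 yrs; D_mod = 3.69587/(1+0.01925) = 3.62607 yrs.
ΔP/P ≈ -D_mod · Δy = -3.62607 × (+0.008) = -0.029009 = -2.9009%.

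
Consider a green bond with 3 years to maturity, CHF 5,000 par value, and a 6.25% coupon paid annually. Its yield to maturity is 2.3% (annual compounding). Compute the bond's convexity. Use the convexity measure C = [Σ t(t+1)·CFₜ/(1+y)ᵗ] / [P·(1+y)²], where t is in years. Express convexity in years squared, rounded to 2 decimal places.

With y = 0.023:
  t   CF        PV=CF/(1+0.023)^t    t·PV        t(t+1)·PV
  1       312.50       305.4741       305.4741         610.9482
  2       312.50       298.6062       597.2123       1,791.6369
  3     5,312.50     4,962.1746    14,886.5238      59,546.0953
  Σ                  5,566.2549    15,789.2102      61,948.6804
P = 5,566.2549.
Convexity = Σ t(t+1)·PV / [P·(1+y)²] = 61,948.6804 / (5,566.2549 × 1.046529) = 10.63452.

10.63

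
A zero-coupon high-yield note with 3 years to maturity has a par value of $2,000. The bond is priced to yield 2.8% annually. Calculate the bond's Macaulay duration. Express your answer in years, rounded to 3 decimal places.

A zero-coupon bond has a single cash flow at maturity, so its Macaulay duration equals its maturity: 3 years.

3.000 years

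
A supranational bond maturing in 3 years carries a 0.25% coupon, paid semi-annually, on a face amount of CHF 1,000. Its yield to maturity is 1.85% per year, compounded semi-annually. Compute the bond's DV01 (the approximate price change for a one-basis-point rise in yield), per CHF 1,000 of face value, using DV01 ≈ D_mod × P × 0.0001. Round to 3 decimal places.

Periodic yield y = 0.00925.
  t   CF        PV=CF/(1+0.00925)^t    t·PV
  1         1.25         1.2385         1.2385
  2         1.25         1.2272         2.4544
  3         1.25         1.2159         3.6478
  4         1.25         1.2048         4.8192
  5         1.25         1.1938         5.9688
  6     1,001.25       947.4362     5,684.6173
  Σ                    953.5165     5,702.7460
P = 953.5165; D_Mac = 5.98075 half-year periods = 2.99038 yrs; D_mod = 2.96297 yrs.
DV01 ≈ 2.96297 × 953.5165 × 0.0001 = 0.282524.

CHF 0.283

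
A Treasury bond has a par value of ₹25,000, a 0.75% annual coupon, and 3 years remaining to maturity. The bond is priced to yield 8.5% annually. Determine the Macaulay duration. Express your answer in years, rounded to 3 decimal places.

2.975 years

Periodic yield y = 0.085. Discount each cash flow and weight by its year:
  t   CF        PV=CF/(1+0.085)^t    t·PV
  1       187.50       172.8111       172.8111
  2       187.50       159.2729       318.5457
  3    25,187.50    19,719.4977    59,158.4932
  Σ                 20,051.5817    59,649.8500
Price P = Σ PV = 20,051.5817.
Macaulay duration = Σ(t·PV) / P = 59,649.8500 / 20,051.5817 = 2.97482 years.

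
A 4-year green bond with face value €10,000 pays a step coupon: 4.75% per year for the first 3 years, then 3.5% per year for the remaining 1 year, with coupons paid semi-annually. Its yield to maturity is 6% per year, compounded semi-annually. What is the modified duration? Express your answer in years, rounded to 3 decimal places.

3.573 years

Periodic yield y = 0.03. First find Macaulay duration:
  t   CF        PV=CF/(1+0.03)^t    t·PV
  1       237.50       230.5825       230.5825
  2       237.50       223.8665       447.7331
  3       237.50       217.3461       652.0384
  4       237.50       211.0157       844.0627
  5       237.50       204.8696     1,024.3479
  6       237.50       198.9025     1,193.4151
  7       175.00       142.2910       996.0371
  8    10,175.00     8,032.2390    64,257.9117
  Σ                  9,461.1129    69,646.1285
P = 9,461.1129; Macaulay duration = 69,646.1285 / 9,461.1129 = 7.36130 half-year periods = 3.68065 years.
Modified duration = D_Mac / (1 + y) = 3.68065 / 1.03 = 3.57345 years.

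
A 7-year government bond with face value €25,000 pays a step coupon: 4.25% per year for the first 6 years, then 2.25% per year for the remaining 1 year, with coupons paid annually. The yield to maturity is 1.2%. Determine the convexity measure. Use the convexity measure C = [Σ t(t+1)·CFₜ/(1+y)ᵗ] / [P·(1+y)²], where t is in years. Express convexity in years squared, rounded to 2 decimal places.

With y = 0.012:
  t   CF        PV=CF/(1+0.012)^t    t·PV        t(t+1)·PV
  1     1,062.50     1,049.9012     1,049.9012       2,099.8024
  2     1,062.50     1,037.4518     2,074.9035       6,224.7106
  3     1,062.50     1,025.1500     3,075.4499      12,301.7996
  4     1,062.50     1,012.9940     4,051.9761      20,259.8807
  5     1,062.50     1,000.9822     5,004.9112      30,029.4675
  6     1,062.50       989.1129     5,934.6774      41,542.7416
  7    25,562.50    23,514.7160   164,603.0120   1,316,824.0958
  Σ                 29,630.3081   185,794.8313   1,429,282.4981
P = 29,630.3081.
Convexity = Σ t(t+1)·PV / [P·(1+y)²] = 1,429,282.4981 / (29,630.3081 × 1.024144) = 47.10000.

47.10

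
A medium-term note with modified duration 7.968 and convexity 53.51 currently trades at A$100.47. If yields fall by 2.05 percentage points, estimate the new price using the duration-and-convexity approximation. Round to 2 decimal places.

A$118.01

Duration effect: -D_mod·Δy = -7.968 × (-0.0205) = +0.163344
Convexity effect: ½·C·(Δy)² = 0.5 × 53.51 × (-0.0205)² = +0.01124378875
ΔP/P ≈ +0.163344 + 0.01124378875 = +0.17458778875
New price ≈ 100.47 × (1 + 0.17458778875) = 118.0108351357125.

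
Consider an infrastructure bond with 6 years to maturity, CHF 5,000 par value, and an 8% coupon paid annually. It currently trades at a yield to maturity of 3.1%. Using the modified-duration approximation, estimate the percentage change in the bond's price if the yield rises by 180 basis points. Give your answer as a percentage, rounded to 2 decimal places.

-8.93%

Periodic yield y = 0.031. Modified duration first:
  t   CF        PV=CF/(1+0.031)^t    t·PV
  1       400.00       387.9728       387.9728
  2       400.00       376.3073       752.6146
  3       400.00       364.9925     1,094.9776
  4       400.00       354.0180     1,416.0720
  5       400.00       343.3734     1,716.8671
  6     5,400.00     4,496.1601    26,976.9607
  Σ                  6,322.8242    32,345.4648
P = 6,322.8242; D_Mac = 5.11567 yrs; D_mod = 5.11567/(1+0.031) = 4.96185 yrs.
ΔP/P ≈ -D_mod · Δy = -4.96185 × (+0.018) = -0.089313 = -8.9313%.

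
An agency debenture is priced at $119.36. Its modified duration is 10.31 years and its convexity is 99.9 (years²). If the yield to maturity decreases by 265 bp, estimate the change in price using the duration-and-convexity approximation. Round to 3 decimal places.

Duration effect: -D_mod·Δy = -10.31 × (-0.0265) = +0.273215
Convexity effect: ½·C·(Δy)² = 0.5 × 99.9 × (-0.0265)² = +0.0350773875
ΔP/P ≈ +0.273215 + 0.0350773875 = +0.3082923875
ΔP ≈ 119.36 × (+0.3082923875) = +36.797779372.

+$36.798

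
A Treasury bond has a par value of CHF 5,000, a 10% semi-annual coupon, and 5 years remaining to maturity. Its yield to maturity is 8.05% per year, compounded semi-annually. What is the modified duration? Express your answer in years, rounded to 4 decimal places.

Periodic yield y = 0.04025. First find Macaulay duration:
  t   CF        PV=CF/(1+0.04025)^t    t·PV
  1       250.00       240.3268       240.3268
  2       250.00       231.0280       462.0559
  3       250.00       222.0889       666.2667
  4       250.00       213.4957       853.9828
  5       250.00       205.2350     1,026.1749
  6       250.00       197.2939     1,183.7634
  7       250.00       189.6601     1,327.6206
  8       250.00       182.3216     1,458.5731
  9       250.00       175.2671     1,577.4042
  10    5,250.00     3,538.1974    35,381.9740
  Σ                  5,394.9145    44,178.1424
P = 5,394.9145; Macaulay duration = 44,178.1424 / 5,394.9145 = 8.18885 half-year periods = 4.09442 years.
Modified duration = D_Mac / (1 + y) = 4.09442 / 1.04025 = 3.93600 years.

3.9360 years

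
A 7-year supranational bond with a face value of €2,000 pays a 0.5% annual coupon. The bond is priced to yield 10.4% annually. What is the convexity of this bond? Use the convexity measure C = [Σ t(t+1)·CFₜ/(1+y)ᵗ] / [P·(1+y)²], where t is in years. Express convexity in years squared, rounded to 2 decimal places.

With y = 0.104:
  t   CF        PV=CF/(1+0.104)^t    t·PV        t(t+1)·PV
  1        10.00         9.0580         9.0580          18.1159
  2        10.00         8.2047        16.4094          49.2281
  3        10.00         7.4318        22.2953          89.1813
  4        10.00         6.7317        26.9267         134.6337
  5        10.00         6.0975        30.4877         182.9262
  6        10.00         5.5231        33.1388         231.9716
  7     2,010.00     1,005.5705     7,038.9938      56,311.9505
  Σ                  1,048.6173     7,177.3097      57,018.0074
P = 1,048.6173.
Convexity = Σ t(t+1)·PV / [P·(1+y)²] = 57,018.0074 / (1,048.6173 × 1.218816) = 44.61253.

44.61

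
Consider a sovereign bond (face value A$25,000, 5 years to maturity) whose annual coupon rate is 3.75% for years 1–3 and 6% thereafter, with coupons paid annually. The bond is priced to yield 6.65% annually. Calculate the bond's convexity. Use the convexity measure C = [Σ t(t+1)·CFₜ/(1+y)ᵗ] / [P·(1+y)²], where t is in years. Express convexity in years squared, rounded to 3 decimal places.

With y = 0.0665:
  t   CF        PV=CF/(1+0.0665)^t    t·PV        t(t+1)·PV
  1       937.50       879.0436       879.0436       1,758.0872
  2       937.50       824.2322     1,648.4643       4,945.3930
  3       937.50       772.8384     2,318.5152       9,274.0609
  4     1,500.00     1,159.4388     4,637.7551      23,188.7755
  5    26,500.00    19,206.2057    96,031.0283     576,186.1698
  Σ                 22,841.7586   105,514.8065     615,352.4864
P = 22,841.7586.
Convexity = Σ t(t+1)·PV / [P·(1+y)²] = 615,352.4864 / (22,841.7586 × 1.137422) = 23.68496.

23.685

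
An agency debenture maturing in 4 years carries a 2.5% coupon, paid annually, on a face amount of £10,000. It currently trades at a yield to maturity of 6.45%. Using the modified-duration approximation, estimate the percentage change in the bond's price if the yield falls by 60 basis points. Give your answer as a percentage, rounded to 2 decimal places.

Periodic yield y = 0.0645. Modified duration first:
  t   CF        PV=CF/(1+0.0645)^t    t·PV
  1       250.00       234.8520       234.8520
  2       250.00       220.6219       441.2439
  3       250.00       207.2540       621.7621
  4    10,250.00     7,982.5418    31,930.1673
  Σ                  8,645.2698    33,228.0253
P = 8,645.2698; D_Mac = 3.84349 yrs; D_mod = 3.84349/(1+0.0645) = 3.61061 yrs.
ΔP/P ≈ -D_mod · Δy = -3.61061 × (-0.006) = +0.021664 = +2.1664%.

+2.17%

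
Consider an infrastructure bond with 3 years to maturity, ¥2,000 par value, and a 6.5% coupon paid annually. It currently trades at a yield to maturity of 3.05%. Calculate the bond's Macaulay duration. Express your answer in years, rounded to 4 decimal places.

2.8293 years

Periodic yield y = 0.0305. Discount each cash flow and weight by its year:
  t   CF        PV=CF/(1+0.0305)^t    t·PV
  1       130.00       126.1524       126.1524
  2       130.00       122.4186       244.8372
  3     2,130.00     1,946.4158     5,839.2473
  Σ                  2,194.9867     6,210.2368
Price P = Σ PV = 2,194.9867.
Macaulay duration = Σ(t·PV) / P = 6,210.2368 / 2,194.9867 = 2.82928 years.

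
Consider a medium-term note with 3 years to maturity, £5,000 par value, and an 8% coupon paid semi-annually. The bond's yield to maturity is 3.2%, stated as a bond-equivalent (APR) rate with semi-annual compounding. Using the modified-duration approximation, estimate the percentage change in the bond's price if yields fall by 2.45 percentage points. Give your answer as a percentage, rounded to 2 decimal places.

+6.62%

Periodic yield y = 0.016. Modified duration first:
  t   CF        PV=CF/(1+0.016)^t    t·PV
  1       200.00       196.8504       196.8504
  2       200.00       193.7504       387.5008
  3       200.00       190.6992       572.0976
  4       200.00       187.6961       750.7843
  5       200.00       184.7402       923.7011
  6     5,200.00     4,727.6040    28,365.6243
  Σ                  5,681.3403    31,196.5584
P = 5,681.3403; D_Mac = 5.49106 half-year periods = 2.74553 yrs; D_mod = 2.74553/(1+0.016) = 2.70229 yrs.
ΔP/P ≈ -D_mod · Δy = -2.70229 × (-0.0245) = +0.066206 = +6.6206%.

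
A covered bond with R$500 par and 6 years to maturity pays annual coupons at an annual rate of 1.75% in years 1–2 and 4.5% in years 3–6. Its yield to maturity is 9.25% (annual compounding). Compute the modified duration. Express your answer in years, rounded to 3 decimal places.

5.079 years

Periodic yield y = 0.0925. First find Macaulay duration:
  t   CF        PV=CF/(1+0.0925)^t    t·PV
  1         8.75         8.0092         8.0092
  2         8.75         7.3310        14.6621
  3        22.50        17.2551        51.7654
  4        22.50        15.7942        63.1767
  5        22.50        14.4569        72.2845
  6       522.50       307.2965     1,843.7790
  Σ                    370.1429     2,053.6768
P = 370.1429; Macaulay duration = 2,053.6768 / 370.1429 = 5.54834 years.
Modified duration = D_Mac / (1 + y) = 5.54834 / 1.0925 = 5.07857 years.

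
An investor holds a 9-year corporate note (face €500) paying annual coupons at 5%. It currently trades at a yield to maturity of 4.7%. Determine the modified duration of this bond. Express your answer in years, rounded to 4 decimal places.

Periodic yield y = 0.047. First find Macaulay duration:
  t   CF        PV=CF/(1+0.047)^t    t·PV
  1        25.00        23.8777        23.8777
  2        25.00        22.8059        45.6117
  3        25.00        21.7821        65.3463
  4        25.00        20.8043        83.2172
  5        25.00        19.8704        99.3520
  6        25.00        18.9784       113.8705
  7        25.00        18.1265       126.8853
  8        25.00        17.3128       138.5022
  9       525.00       347.2475     3,125.2278
  Σ                    510.8056     3,821.8908
P = 510.8056; Macaulay duration = 3,821.8908 / 510.8056 = 7.48208 years.
Modified duration = D_Mac / (1 + y) = 7.48208 / 1.047 = 7.14621 years.

7.1462 years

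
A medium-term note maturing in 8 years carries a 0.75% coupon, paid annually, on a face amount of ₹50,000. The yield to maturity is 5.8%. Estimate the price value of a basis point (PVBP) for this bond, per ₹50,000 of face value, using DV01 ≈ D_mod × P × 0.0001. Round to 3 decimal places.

Periodic yield y = 0.058.
  t   CF        PV=CF/(1+0.058)^t    t·PV
  1       375.00       354.4423       354.4423
  2       375.00       335.0117       670.0233
  3       375.00       316.6462       949.9386
  4       375.00       299.2875     1,197.1501
  5       375.00       282.8804     1,414.4022
  6       375.00       267.3728     1,604.2369
  7       375.00       252.7153     1,769.0073
  8    50,375.00    32,087.0446   256,696.3566
  Σ                 34,195.4009   264,655.5574
P = 34,195.4009; D_Mac = 7.73951 yrs; D_mod = 7.31522 yrs.
DV01 ≈ 7.31522 × 34,195.4009 × 0.0001 = 25.014703.

₹25.015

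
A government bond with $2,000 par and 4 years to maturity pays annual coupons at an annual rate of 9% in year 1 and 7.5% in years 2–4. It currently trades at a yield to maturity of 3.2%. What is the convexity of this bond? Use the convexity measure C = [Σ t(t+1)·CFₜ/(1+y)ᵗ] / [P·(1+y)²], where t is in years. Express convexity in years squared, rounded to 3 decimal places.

With y = 0.032:
  t   CF        PV=CF/(1+0.032)^t    t·PV        t(t+1)·PV
  1       180.00       174.4186       174.4186         348.8372
  2       150.00       140.8419       281.6838         845.0514
  3       150.00       136.4747       409.4241       1,637.6965
  4     2,150.00     1,895.4820     7,581.9281      37,909.6405
  Σ                  2,347.2172     8,447.4546      40,741.2256
P = 2,347.2172.
Convexity = Σ t(t+1)·PV / [P·(1+y)²] = 40,741.2256 / (2,347.2172 × 1.065024) = 16.29752.

16.298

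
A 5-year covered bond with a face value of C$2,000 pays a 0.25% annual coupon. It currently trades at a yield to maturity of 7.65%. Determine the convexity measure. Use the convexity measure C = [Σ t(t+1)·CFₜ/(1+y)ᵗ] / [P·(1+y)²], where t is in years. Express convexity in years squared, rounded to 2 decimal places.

25.68

With y = 0.0765:
  t   CF        PV=CF/(1+0.0765)^t    t·PV        t(t+1)·PV
  1         5.00         4.6447         4.6447           9.2894
  2         5.00         4.3146         8.6292          25.8877
  3         5.00         4.0080        12.0240          48.0960
  4         5.00         3.7232        14.8927          74.4636
  5     2,005.00     1,386.8970     6,934.4850      41,606.9098
  Σ                  1,403.5875     6,974.6756      41,764.6464
P = 1,403.5875.
Convexity = Σ t(t+1)·PV / [P·(1+y)²] = 41,764.6464 / (1,403.5875 × 1.158852) = 25.67682.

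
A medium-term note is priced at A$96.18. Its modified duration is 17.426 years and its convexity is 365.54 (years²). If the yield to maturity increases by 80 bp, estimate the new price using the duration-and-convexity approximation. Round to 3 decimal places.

Duration effect: -D_mod·Δy = -17.426 × (+0.008) = -0.139408
Convexity effect: ½·C·(Δy)² = 0.5 × 365.54 × (0.008)² = +0.01169728
ΔP/P ≈ -0.139408 + 0.01169728 = -0.12771072
New price ≈ 96.18 × (1 - 0.12771072) = 83.8967829504.

A$83.897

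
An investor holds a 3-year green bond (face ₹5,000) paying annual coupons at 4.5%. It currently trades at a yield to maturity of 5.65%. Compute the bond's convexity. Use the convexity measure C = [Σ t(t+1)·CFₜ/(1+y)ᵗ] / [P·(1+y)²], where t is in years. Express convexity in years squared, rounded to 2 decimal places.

10.13

With y = 0.0565:
  t   CF        PV=CF/(1+0.0565)^t    t·PV        t(t+1)·PV
  1       225.00       212.9673       212.9673         425.9347
  2       225.00       201.5782       403.1564       1,209.4691
  3     5,225.00     4,430.7556    13,292.2667      53,169.0667
  Σ                  4,845.3011    13,908.3904      54,804.4704
P = 4,845.3011.
Convexity = Σ t(t+1)·PV / [P·(1+y)²] = 54,804.4704 / (4,845.3011 × 1.116192) = 10.13342.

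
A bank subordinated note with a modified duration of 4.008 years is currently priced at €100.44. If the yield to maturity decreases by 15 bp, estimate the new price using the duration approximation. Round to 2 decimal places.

€101.04

Duration approximation: ΔP/P ≈ -D_mod · Δy = -4.008 × (-0.0015) = +0.006012.
New price ≈ 100.44 × (1 + 0.006012) = 101.04384528.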